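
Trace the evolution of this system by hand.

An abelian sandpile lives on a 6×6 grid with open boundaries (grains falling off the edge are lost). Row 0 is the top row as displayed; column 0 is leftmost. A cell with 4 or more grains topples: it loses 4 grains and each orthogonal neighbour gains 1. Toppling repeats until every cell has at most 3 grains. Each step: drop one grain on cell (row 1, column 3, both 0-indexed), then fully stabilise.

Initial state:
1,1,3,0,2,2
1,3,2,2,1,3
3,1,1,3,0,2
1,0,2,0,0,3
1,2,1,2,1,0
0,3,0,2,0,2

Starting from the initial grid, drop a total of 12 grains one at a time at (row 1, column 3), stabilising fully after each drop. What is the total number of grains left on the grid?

step 0: 1,1,3,0,2,2
1,3,2,2,1,3
3,1,1,3,0,2
1,0,2,0,0,3
1,2,1,2,1,0
0,3,0,2,0,2
step 1: 1,1,3,0,2,2
1,3,2,3,1,3
3,1,1,3,0,2
1,0,2,0,0,3
1,2,1,2,1,0
0,3,0,2,0,2
step 2: 1,1,3,1,2,2
1,3,3,1,2,3
3,1,2,0,1,2
1,0,2,1,0,3
1,2,1,2,1,0
0,3,0,2,0,2
step 3: 1,1,3,1,2,2
1,3,3,2,2,3
3,1,2,0,1,2
1,0,2,1,0,3
1,2,1,2,1,0
0,3,0,2,0,2
step 4: 1,1,3,1,2,2
1,3,3,3,2,3
3,1,2,0,1,2
1,0,2,1,0,3
1,2,1,2,1,0
0,3,0,2,0,2
step 5: 1,3,0,3,2,2
2,0,2,1,3,3
3,2,3,1,1,2
1,0,2,1,0,3
1,2,1,2,1,0
0,3,0,2,0,2
step 6: 1,3,0,3,2,2
2,0,2,2,3,3
3,2,3,1,1,2
1,0,2,1,0,3
1,2,1,2,1,0
0,3,0,2,0,2
step 7: 1,3,0,3,2,2
2,0,2,3,3,3
3,2,3,1,1,2
1,0,2,1,0,3
1,2,1,2,1,0
0,3,0,2,0,2
step 8: 1,3,1,1,1,0
2,0,3,2,2,1
3,2,3,2,2,3
1,0,2,1,0,3
1,2,1,2,1,0
0,3,0,2,0,2
step 9: 1,3,1,1,1,0
2,0,3,3,2,1
3,2,3,2,2,3
1,0,2,1,0,3
1,2,1,2,1,0
0,3,0,2,0,2
step 10: 1,3,2,2,1,0
2,1,1,2,3,1
3,3,1,0,3,3
1,0,3,2,0,3
1,2,1,2,1,0
0,3,0,2,0,2
step 11: 1,3,2,2,1,0
2,1,1,3,3,1
3,3,1,0,3,3
1,0,3,2,0,3
1,2,1,2,1,0
0,3,0,2,0,2
step 12: 1,3,2,3,2,0
2,1,2,1,1,3
3,3,1,2,1,1
1,0,3,2,2,0
1,2,1,2,1,1
0,3,0,2,0,2

55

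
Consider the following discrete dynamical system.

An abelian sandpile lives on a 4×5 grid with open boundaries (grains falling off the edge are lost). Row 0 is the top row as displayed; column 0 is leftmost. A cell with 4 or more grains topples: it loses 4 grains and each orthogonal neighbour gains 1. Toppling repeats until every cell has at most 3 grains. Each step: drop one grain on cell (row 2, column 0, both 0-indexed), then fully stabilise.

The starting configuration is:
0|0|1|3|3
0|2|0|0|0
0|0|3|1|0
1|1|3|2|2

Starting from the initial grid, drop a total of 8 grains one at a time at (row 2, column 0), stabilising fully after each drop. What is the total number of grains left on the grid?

28

k=0  0|0|1|3|3
0|2|0|0|0
0|0|3|1|0
1|1|3|2|2
k=1  0|0|1|3|3
0|2|0|0|0
1|0|3|1|0
1|1|3|2|2
k=2  0|0|1|3|3
0|2|0|0|0
2|0|3|1|0
1|1|3|2|2
k=3  0|0|1|3|3
0|2|0|0|0
3|0|3|1|0
1|1|3|2|2
k=4  0|0|1|3|3
1|2|0|0|0
0|1|3|1|0
2|1|3|2|2
k=5  0|0|1|3|3
1|2|0|0|0
1|1|3|1|0
2|1|3|2|2
k=6  0|0|1|3|3
1|2|0|0|0
2|1|3|1|0
2|1|3|2|2
k=7  0|0|1|3|3
1|2|0|0|0
3|1|3|1|0
2|1|3|2|2
k=8  0|0|1|3|3
2|2|0|0|0
0|2|3|1|0
3|1|3|2|2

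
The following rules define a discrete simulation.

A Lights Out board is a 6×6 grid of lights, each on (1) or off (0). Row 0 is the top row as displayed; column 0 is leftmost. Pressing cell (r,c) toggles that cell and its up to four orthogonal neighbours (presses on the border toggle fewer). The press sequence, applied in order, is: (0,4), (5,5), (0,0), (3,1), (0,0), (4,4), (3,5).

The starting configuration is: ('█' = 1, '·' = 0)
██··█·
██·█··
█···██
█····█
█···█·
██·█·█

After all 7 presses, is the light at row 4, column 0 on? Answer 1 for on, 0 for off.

1

[0] ██··█·
██·█··
█···██
█····█
█···█·
██·█·█
[1] ██·█·█
██·██·
█···██
█····█
█···█·
██·█·█
[2] ██·█·█
██·██·
█···██
█····█
█···██
██·██·
[3] ···█·█
·█·██·
█···██
█····█
█···██
██·██·
[4] ···█·█
·█·██·
██··██
·██··█
██··██
██·██·
[5] ██·█·█
██·██·
██··██
·██··█
██··██
██·██·
[6] ██·█·█
██·██·
██··██
·██·██
██·█··
██·█··
[7] ██·█·█
██·██·
██··█·
·██···
██·█·█
██·█··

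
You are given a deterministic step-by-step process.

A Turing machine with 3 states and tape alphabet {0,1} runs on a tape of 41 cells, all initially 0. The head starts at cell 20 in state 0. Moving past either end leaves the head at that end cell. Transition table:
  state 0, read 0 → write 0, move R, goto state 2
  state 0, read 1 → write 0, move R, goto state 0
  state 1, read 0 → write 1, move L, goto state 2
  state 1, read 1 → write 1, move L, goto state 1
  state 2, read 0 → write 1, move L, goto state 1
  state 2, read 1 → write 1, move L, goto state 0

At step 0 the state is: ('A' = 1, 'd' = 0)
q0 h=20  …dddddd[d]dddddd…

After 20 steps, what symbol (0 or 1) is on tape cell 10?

t=0: q0 h=20  …dddddd[d]dddddd…
t=1: q2 h=21  …dddddd[d]dddddd…
t=2: q1 h=20  …dddddd[d]Addddd…
t=3: q2 h=19  …dddddd[d]AAdddd…
t=4: q1 h=18  …dddddd[d]AAAddd…
t=5: q2 h=17  …dddddd[d]AAAAdd…
t=6: q1 h=16  …dddddd[d]AAAAAd…
t=7: q2 h=15  …dddddd[d]AAAAAA…
t=8: q1 h=14  …dddddd[d]AAAAAA…
t=9: q2 h=13  …dddddd[d]AAAAAA…
t=10: q1 h=12  …dddddd[d]AAAAAA…
t=11: q2 h=11  …dddddd[d]AAAAAA…
t=12: q1 h=10  …dddddd[d]AAAAAA…
t=13: q2 h= 9  …dddddd[d]AAAAAA…
t=14: q1 h= 8  …dddddd[d]AAAAAA…
t=15: q2 h= 7  …dddddd[d]AAAAAA…
t=16: q1 h= 6  |dddddd[d]AAAAAA…
t=17: q2 h= 5  |ddddd[d]AAAAAA…
t=18: q1 h= 4  |dddd[d]AAAAAA…
t=19: q2 h= 3  |ddd[d]AAAAAA…
t=20: q1 h= 2  |dd[d]AAAAAA…

1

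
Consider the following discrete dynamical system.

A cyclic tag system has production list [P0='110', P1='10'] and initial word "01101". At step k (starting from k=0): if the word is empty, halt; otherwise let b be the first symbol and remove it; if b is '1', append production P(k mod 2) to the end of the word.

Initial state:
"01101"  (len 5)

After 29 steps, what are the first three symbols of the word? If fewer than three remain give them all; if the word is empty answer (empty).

t=0: "01101"  (len 5)
t=1: "1101"  (len 4)
t=2: "10110"  (len 5)
t=3: "0110110"  (len 7)
t=4: "110110"  (len 6)
t=5: "10110110"  (len 8)
t=6: "011011010"  (len 9)
t=7: "11011010"  (len 8)
t=8: "101101010"  (len 9)
t=9: "01101010110"  (len 11)
t=10: "1101010110"  (len 10)
t=11: "101010110110"  (len 12)
t=12: "0101011011010"  (len 13)
t=13: "101011011010"  (len 12)
t=14: "0101101101010"  (len 13)
t=15: "101101101010"  (len 12)
t=16: "0110110101010"  (len 13)
t=17: "110110101010"  (len 12)
t=18: "1011010101010"  (len 13)
t=19: "011010101010110"  (len 15)
t=20: "11010101010110"  (len 14)
t=21: "1010101010110110"  (len 16)
t=22: "01010101011011010"  (len 17)
t=23: "1010101011011010"  (len 16)
t=24: "01010101101101010"  (len 17)
t=25: "1010101101101010"  (len 16)
t=26: "01010110110101010"  (len 17)
t=27: "1010110110101010"  (len 16)
t=28: "01011011010101010"  (len 17)
t=29: "1011011010101010"  (len 16)

101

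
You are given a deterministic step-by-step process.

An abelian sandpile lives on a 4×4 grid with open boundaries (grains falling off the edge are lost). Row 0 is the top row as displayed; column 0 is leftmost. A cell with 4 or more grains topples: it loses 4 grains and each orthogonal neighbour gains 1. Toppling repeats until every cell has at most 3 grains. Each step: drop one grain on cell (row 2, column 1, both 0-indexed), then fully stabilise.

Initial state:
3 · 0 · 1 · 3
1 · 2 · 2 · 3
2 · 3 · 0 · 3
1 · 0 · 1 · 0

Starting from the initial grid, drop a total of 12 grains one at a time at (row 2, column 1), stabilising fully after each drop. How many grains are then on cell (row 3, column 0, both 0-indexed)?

k=0  3 · 0 · 1 · 3
1 · 2 · 2 · 3
2 · 3 · 0 · 3
1 · 0 · 1 · 0
k=1  3 · 0 · 1 · 3
1 · 3 · 2 · 3
3 · 0 · 1 · 3
1 · 1 · 1 · 0
k=2  3 · 0 · 1 · 3
1 · 3 · 2 · 3
3 · 1 · 1 · 3
1 · 1 · 1 · 0
k=3  3 · 0 · 1 · 3
1 · 3 · 2 · 3
3 · 2 · 1 · 3
1 · 1 · 1 · 0
k=4  3 · 0 · 1 · 3
1 · 3 · 2 · 3
3 · 3 · 1 · 3
1 · 1 · 1 · 0
k=5  3 · 1 · 1 · 3
3 · 0 · 3 · 3
0 · 2 · 2 · 3
2 · 2 · 1 · 0
k=6  3 · 1 · 1 · 3
3 · 0 · 3 · 3
0 · 3 · 2 · 3
2 · 2 · 1 · 0
k=7  3 · 1 · 1 · 3
3 · 1 · 3 · 3
1 · 0 · 3 · 3
2 · 3 · 1 · 0
k=8  3 · 1 · 1 · 3
3 · 1 · 3 · 3
1 · 1 · 3 · 3
2 · 3 · 1 · 0
k=9  3 · 1 · 1 · 3
3 · 1 · 3 · 3
1 · 2 · 3 · 3
2 · 3 · 1 · 0
k=10  3 · 1 · 1 · 3
3 · 1 · 3 · 3
1 · 3 · 3 · 3
2 · 3 · 1 · 0
k=11  3 · 1 · 3 · 0
3 · 3 · 1 · 2
2 · 2 · 2 · 1
3 · 0 · 3 · 1
k=12  3 · 1 · 3 · 0
3 · 3 · 1 · 2
2 · 3 · 2 · 1
3 · 0 · 3 · 1

3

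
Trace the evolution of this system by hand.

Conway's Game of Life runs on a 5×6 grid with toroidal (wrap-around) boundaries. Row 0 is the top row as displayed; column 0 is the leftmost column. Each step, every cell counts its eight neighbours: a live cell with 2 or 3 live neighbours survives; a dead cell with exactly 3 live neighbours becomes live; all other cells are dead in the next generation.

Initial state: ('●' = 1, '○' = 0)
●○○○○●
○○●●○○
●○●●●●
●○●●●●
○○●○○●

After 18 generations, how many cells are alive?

step 0: ●○○○○●
○○●●○○
●○●●●●
●○●●●●
○○●○○●
step 1: ●●●●●●
○○●○○○
●○○○○○
○○○○○○
○○●○○○
step 2: ●○○○●●
○○●○●○
○○○○○○
○○○○○○
●○●○●●
step 3: ●○○○○○
○○○●●○
○○○○○○
○○○○○●
●●○●●○
step 4: ●●●○○○
○○○○○○
○○○○●○
●○○○●●
●●○○●○
step 5: ●○●○○●
○●○○○○
○○○○●○
●●○●●○
○○●●●○
step 6: ●○●○●●
●●○○○●
●●●●●●
○●○○○○
○○○○○○
step 7: ○○○○●○
○○○○○○
○○○●●○
○●○●●●
●●○○○●
step 8: ●○○○○●
○○○●●○
○○●●○●
○●○●○○
○●●●○○
step 9: ●●○○○●
●○●●○○
○○○○○○
●●○○○○
○●○●●○
step 10: ○○○○○●
●○●○○●
●○●○○○
●●●○○○
○○○○●○
step 11: ●○○○●●
●○○○○●
○○●●○○
●○●●○●
●●○○○●
step 12: ○○○○●○
●●○●○○
○○●●○○
○○○●○●
○○●●○○
step 13: ○●○○●○
○●○●●○
●●○●○○
○○○○○○
○○●●○○
step 14: ○●○○●○
○●○●●●
●●○●●○
○●○●○○
○○●●○○
step 15: ●●○○○●
○●○○○○
○●○○○○
●●○○○○
○●○●●○
step 16: ○●○○●●
○●●○○○
○●●○○○
●●○○○○
○○○○●○
step 17: ●●●●●●
○○○●○○
○○○○○○
●●●○○○
○●○○●○
step 18: ●●○○○●
●●○●○●
○●●○○○
●●●○○○
○○○○●○

13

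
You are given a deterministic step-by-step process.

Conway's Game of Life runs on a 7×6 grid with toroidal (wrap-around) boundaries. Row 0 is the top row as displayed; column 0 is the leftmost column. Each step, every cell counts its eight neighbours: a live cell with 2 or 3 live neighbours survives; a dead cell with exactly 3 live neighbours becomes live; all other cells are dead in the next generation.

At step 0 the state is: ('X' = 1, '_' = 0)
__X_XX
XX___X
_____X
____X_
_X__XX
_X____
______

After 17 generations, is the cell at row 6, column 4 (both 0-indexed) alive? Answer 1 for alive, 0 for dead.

0

k=0  __X_XX
XX___X
_____X
____X_
_X__XX
_X____
______
k=1  _X__XX
_X____
____XX
X___X_
X___XX
X_____
______
k=2  X_____
______
X___XX
X__X__
XX__X_
X_____
X____X
k=3  X____X
X_____
X___XX
___X__
XX____
______
XX___X
k=4  ______
_X__X_
X___XX
_X__X_
______
_____X
_X___X
k=5  X_____
X___X_
XX_XX_
X___X_
______
X_____
X_____
k=6  XX____
X__XX_
XX_XX_
XX_XX_
_____X
______
XX___X
k=7  __X_X_
___XX_
______
_X_X__
X___XX
_____X
_X___X
k=8  __X_XX
___XX_
__XXX_
X___XX
X___XX
______
X___XX
k=9  X_____
______
__X___
XX____
X___X_
______
X__XX_
k=10  _____X
______
_X____
XX___X
XX___X
___XX_
_____X
k=11  ______
______
_X____
__X__X
_XX___
____X_
_____X
k=12  ______
______
______
X_X___
_XXX__
______
______
k=13  ______
______
______
__XX__
_XXX__
__X___
______
k=14  ______
______
______
_X_X__
_X____
_XXX__
______
k=15  ______
______
______
__X___
XX_X__
_XX___
__X___
k=16  ______
______
______
_XX___
X__X__
X__X__
_XX___
k=17  ______
______
______
_XX___
X__X__
X__X__
_XX___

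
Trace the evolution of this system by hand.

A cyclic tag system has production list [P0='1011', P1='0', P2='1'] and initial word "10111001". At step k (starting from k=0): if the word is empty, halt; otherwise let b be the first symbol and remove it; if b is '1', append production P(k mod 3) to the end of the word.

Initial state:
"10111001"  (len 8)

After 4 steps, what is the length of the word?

13

0) "10111001"  (len 8)
1) "01110011011"  (len 11)
2) "1110011011"  (len 10)
3) "1100110111"  (len 10)
4) "1001101111011"  (len 13)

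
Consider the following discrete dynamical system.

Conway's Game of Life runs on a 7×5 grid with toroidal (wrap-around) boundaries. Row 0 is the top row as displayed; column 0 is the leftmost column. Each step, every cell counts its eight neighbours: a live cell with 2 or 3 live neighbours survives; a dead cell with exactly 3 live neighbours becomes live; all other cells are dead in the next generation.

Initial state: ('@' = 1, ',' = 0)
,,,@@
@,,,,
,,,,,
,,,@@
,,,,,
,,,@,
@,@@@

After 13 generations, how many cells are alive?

2

gen 0: ,,,@@
@,,,,
,,,,,
,,,@@
,,,,,
,,,@,
@,@@@
gen 1: ,@@,,
,,,,@
,,,,@
,,,,,
,,,@@
,,@@,
@,@,,
gen 2: @@@@,
@,,@,
,,,,,
,,,@@
,,@@@
,@@,,
,,,,,
gen 3: @@@@,
@,,@,
,,,@,
,,@,@
@@,,@
,@@,,
@,,@,
gen 4: @,,@,
@,,@,
,,@@,
,@@,@
,,,,@
,,@@,
@,,@,
gen 5: @@@@,
,@,@,
@,,,,
@@@,@
@@,,@
,,@@,
,@,@,
gen 6: @,,@,
,,,@,
,,,@,
,,@@,
,,,,,
,,,@,
@,,,,
gen 7: ,,,,,
,,@@,
,,,@@
,,@@,
,,@@,
,,,,,
,,,,,
gen 8: ,,,,,
,,@@@
,,,,@
,,,,,
,,@@,
,,,,,
,,,,,
gen 9: ,,,@,
,,,@@
,,,,@
,,,@,
,,,,,
,,,,,
,,,,,
gen 10: ,,,@@
,,,@@
,,,,@
,,,,,
,,,,,
,,,,,
,,,,,
gen 11: ,,,@@
@,,,,
,,,@@
,,,,,
,,,,,
,,,,,
,,,,,
gen 12: ,,,,@
@,,,,
,,,,@
,,,,,
,,,,,
,,,,,
,,,,,
gen 13: ,,,,,
@,,,@
,,,,,
,,,,,
,,,,,
,,,,,
,,,,,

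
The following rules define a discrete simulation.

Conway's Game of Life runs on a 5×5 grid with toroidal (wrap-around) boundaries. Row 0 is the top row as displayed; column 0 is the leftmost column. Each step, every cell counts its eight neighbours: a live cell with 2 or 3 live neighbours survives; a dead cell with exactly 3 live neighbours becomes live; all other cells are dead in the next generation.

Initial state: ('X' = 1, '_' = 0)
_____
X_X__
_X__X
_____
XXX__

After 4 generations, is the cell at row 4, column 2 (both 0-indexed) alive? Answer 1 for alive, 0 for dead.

0

k=0  _____
X_X__
_X__X
_____
XXX__
k=1  X_X__
XX___
XX___
__X__
_X___
k=2  X_X__
__X_X
X_X__
X_X__
_XX__
k=3  X_X__
X_X_X
X_X_X
X_XX_
X_XX_
k=4  X_X__
__X__
__X__
X____
X____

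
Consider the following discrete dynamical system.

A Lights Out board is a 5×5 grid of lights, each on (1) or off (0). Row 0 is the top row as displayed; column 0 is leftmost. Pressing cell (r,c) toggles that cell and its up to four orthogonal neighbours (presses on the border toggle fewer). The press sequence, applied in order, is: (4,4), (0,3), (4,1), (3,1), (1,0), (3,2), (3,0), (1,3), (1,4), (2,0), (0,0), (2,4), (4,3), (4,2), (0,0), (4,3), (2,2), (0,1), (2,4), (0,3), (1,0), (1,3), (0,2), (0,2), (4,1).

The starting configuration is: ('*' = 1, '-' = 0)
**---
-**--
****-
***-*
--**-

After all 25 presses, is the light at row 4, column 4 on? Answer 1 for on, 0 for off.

1

k=0  **---
-**--
****-
***-*
--**-
k=1  **---
-**--
****-
***--
--*-*
k=2  *****
-***-
****-
***--
--*-*
k=3  *****
-***-
****-
*-*--
**--*
k=4  *****
-***-
*-**-
-*---
*---*
k=5  -****
*-**-
--**-
-*---
*---*
k=6  -****
*-**-
---*-
--**-
*-*-*
k=7  -****
*-**-
*--*-
****-
--*-*
k=8  -**-*
*---*
*----
****-
--*-*
k=9  -**--
*--*-
*---*
****-
--*-*
k=10  -**--
---*-
-*--*
-***-
--*-*
k=11  *-*--
*--*-
-*--*
-***-
--*-*
k=12  *-*--
*--**
-*-*-
-****
--*-*
k=13  *-*--
*--**
-*-*-
-**-*
---*-
k=14  *-*--
*--**
-*-*-
-*--*
-**--
k=15  -**--
---**
-*-*-
-*--*
-**--
k=16  -**--
---**
-*-*-
-*-**
-*-**
k=17  -**--
--***
--*--
-****
-*-**
k=18  *----
-****
--*--
-****
-*-**
k=19  *----
-***-
--***
-***-
-*-**
k=20  *-***
-**--
--***
-***-
-*-**
k=21  --***
*-*--
*-***
-***-
-*-**
k=22  --*-*
*--**
*-*-*
-***-
-*-**
k=23  -*-**
*-***
*-*-*
-***-
-*-**
k=24  --*-*
*--**
*-*-*
-***-
-*-**
k=25  --*-*
*--**
*-*-*
--**-
*-***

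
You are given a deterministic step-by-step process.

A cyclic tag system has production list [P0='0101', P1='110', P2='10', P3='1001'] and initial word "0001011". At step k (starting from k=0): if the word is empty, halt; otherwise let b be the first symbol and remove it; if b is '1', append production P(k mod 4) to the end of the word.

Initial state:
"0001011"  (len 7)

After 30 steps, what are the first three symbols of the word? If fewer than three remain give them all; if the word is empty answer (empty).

0) "0001011"  (len 7)
1) "001011"  (len 6)
2) "01011"  (len 5)
3) "1011"  (len 4)
4) "0111001"  (len 7)
5) "111001"  (len 6)
6) "11001110"  (len 8)
7) "100111010"  (len 9)
8) "001110101001"  (len 12)
9) "01110101001"  (len 11)
10) "1110101001"  (len 10)
11) "11010100110"  (len 11)
12) "10101001101001"  (len 14)
13) "01010011010010101"  (len 17)
14) "1010011010010101"  (len 16)
15) "01001101001010110"  (len 17)
16) "1001101001010110"  (len 16)
17) "0011010010101100101"  (len 19)
18) "011010010101100101"  (len 18)
19) "11010010101100101"  (len 17)
20) "10100101011001011001"  (len 20)
21) "01001010110010110010101"  (len 23)
22) "1001010110010110010101"  (len 22)
23) "00101011001011001010110"  (len 23)
24) "0101011001011001010110"  (len 22)
25) "101011001011001010110"  (len 21)
26) "01011001011001010110110"  (len 23)
27) "1011001011001010110110"  (len 22)
28) "0110010110010101101101001"  (len 25)
29) "110010110010101101101001"  (len 24)
30) "10010110010101101101001110"  (len 26)

100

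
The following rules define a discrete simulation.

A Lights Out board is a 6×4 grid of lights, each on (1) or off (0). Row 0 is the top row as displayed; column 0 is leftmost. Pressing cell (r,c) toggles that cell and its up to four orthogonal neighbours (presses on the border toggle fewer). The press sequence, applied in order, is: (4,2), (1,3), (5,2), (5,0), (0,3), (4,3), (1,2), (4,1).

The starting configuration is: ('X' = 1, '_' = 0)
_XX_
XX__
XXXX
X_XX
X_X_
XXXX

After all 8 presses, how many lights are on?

k=0  _XX_
XX__
XXXX
X_XX
X_X_
XXXX
k=1  _XX_
XX__
XXXX
X__X
XX_X
XX_X
k=2  _XXX
XXXX
XXX_
X__X
XX_X
XX_X
k=3  _XXX
XXXX
XXX_
X__X
XXXX
X_X_
k=4  _XXX
XXXX
XXX_
X__X
_XXX
_XX_
k=5  _X__
XXX_
XXX_
X__X
_XXX
_XX_
k=6  _X__
XXX_
XXX_
X___
_X__
_XXX
k=7  _XX_
X__X
XX__
X___
_X__
_XXX
k=8  _XX_
X__X
XX__
XX__
X_X_
__XX

12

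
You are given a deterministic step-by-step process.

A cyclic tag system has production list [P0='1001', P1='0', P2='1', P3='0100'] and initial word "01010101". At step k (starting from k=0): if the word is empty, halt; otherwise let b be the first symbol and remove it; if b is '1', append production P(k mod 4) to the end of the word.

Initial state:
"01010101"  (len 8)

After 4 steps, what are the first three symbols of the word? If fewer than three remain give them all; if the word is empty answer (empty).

010

0) "01010101"  (len 8)
1) "1010101"  (len 7)
2) "0101010"  (len 7)
3) "101010"  (len 6)
4) "010100100"  (len 9)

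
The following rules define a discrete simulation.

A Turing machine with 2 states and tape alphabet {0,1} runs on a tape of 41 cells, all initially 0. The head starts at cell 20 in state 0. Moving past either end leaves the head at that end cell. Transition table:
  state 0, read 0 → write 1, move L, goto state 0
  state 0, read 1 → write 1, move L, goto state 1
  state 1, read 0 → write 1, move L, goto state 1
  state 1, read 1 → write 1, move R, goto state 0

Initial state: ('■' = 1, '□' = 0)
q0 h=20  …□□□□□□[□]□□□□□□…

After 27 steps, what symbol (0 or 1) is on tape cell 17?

k=0  q0 h=20  …□□□□□□[□]□□□□□□…
k=1  q0 h=19  …□□□□□□[□]■□□□□□…
k=2  q0 h=18  …□□□□□□[□]■■□□□□…
k=3  q0 h=17  …□□□□□□[□]■■■□□□…
k=4  q0 h=16  …□□□□□□[□]■■■■□□…
k=5  q0 h=15  …□□□□□□[□]■■■■■□…
k=6  q0 h=14  …□□□□□□[□]■■■■■■…
k=7  q0 h=13  …□□□□□□[□]■■■■■■…
k=8  q0 h=12  …□□□□□□[□]■■■■■■…
k=9  q0 h=11  …□□□□□□[□]■■■■■■…
k=10  q0 h=10  …□□□□□□[□]■■■■■■…
k=11  q0 h= 9  …□□□□□□[□]■■■■■■…
k=12  q0 h= 8  …□□□□□□[□]■■■■■■…
k=13  q0 h= 7  …□□□□□□[□]■■■■■■…
k=14  q0 h= 6  |□□□□□□[□]■■■■■■…
k=15  q0 h= 5  |□□□□□[□]■■■■■■…
k=16  q0 h= 4  |□□□□[□]■■■■■■…
k=17  q0 h= 3  |□□□[□]■■■■■■…
k=18  q0 h= 2  |□□[□]■■■■■■…
k=19  q0 h= 1  |□[□]■■■■■■…
k=20  q0 h= 0  |[□]■■■■■■…
k=21  q0 h= 0  |[■]■■■■■■…
k=22  q1 h= 0  |[■]■■■■■■…
k=23  q0 h= 1  |■[■]■■■■■■…
k=24  q1 h= 0  |[■]■■■■■■…
k=25  q0 h= 1  |■[■]■■■■■■…
k=26  q1 h= 0  |[■]■■■■■■…
k=27  q0 h= 1  |■[■]■■■■■■…

1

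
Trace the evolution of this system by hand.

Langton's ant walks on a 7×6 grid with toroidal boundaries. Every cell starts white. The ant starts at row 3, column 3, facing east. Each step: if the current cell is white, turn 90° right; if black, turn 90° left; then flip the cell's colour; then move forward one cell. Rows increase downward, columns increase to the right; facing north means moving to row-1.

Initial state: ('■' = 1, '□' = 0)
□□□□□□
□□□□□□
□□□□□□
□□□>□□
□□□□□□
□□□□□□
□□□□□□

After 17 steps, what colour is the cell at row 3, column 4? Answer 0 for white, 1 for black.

t=0: □□□□□□
□□□□□□
□□□□□□
□□□>□□
□□□□□□
□□□□□□
□□□□□□
t=1: □□□□□□
□□□□□□
□□□□□□
□□□■□□
□□□v□□
□□□□□□
□□□□□□
t=2: □□□□□□
□□□□□□
□□□□□□
□□□■□□
□□<■□□
□□□□□□
□□□□□□
t=3: □□□□□□
□□□□□□
□□□□□□
□□^■□□
□□■■□□
□□□□□□
□□□□□□
t=4: □□□□□□
□□□□□□
□□□□□□
□□■>□□
□□■■□□
□□□□□□
□□□□□□
t=5: □□□□□□
□□□□□□
□□□^□□
□□■□□□
□□■■□□
□□□□□□
□□□□□□
t=6: □□□□□□
□□□□□□
□□□■>□
□□■□□□
□□■■□□
□□□□□□
□□□□□□
t=7: □□□□□□
□□□□□□
□□□■■□
□□■□v□
□□■■□□
□□□□□□
□□□□□□
t=8: □□□□□□
□□□□□□
□□□■■□
□□■<■□
□□■■□□
□□□□□□
□□□□□□
t=9: □□□□□□
□□□□□□
□□□^■□
□□■■■□
□□■■□□
□□□□□□
□□□□□□
t=10: □□□□□□
□□□□□□
□□<□■□
□□■■■□
□□■■□□
□□□□□□
□□□□□□
t=11: □□□□□□
□□^□□□
□□■□■□
□□■■■□
□□■■□□
□□□□□□
□□□□□□
t=12: □□□□□□
□□■>□□
□□■□■□
□□■■■□
□□■■□□
□□□□□□
□□□□□□
t=13: □□□□□□
□□■■□□
□□■v■□
□□■■■□
□□■■□□
□□□□□□
□□□□□□
t=14: □□□□□□
□□■■□□
□□<■■□
□□■■■□
□□■■□□
□□□□□□
□□□□□□
t=15: □□□□□□
□□■■□□
□□□■■□
□□v■■□
□□■■□□
□□□□□□
□□□□□□
t=16: □□□□□□
□□■■□□
□□□■■□
□□□>■□
□□■■□□
□□□□□□
□□□□□□
t=17: □□□□□□
□□■■□□
□□□^■□
□□□□■□
□□■■□□
□□□□□□
□□□□□□

1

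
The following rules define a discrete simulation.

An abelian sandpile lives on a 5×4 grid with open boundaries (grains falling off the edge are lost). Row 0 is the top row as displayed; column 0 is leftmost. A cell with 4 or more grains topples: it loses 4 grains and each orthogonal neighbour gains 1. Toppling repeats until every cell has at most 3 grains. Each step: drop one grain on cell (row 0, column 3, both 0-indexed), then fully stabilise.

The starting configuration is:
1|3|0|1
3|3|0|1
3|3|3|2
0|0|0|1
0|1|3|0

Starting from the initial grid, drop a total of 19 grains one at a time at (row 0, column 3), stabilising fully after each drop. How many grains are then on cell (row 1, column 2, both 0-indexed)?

[0] 1|3|0|1
3|3|0|1
3|3|3|2
0|0|0|1
0|1|3|0
[1] 1|3|0|2
3|3|0|1
3|3|3|2
0|0|0|1
0|1|3|0
[2] 1|3|0|3
3|3|0|1
3|3|3|2
0|0|0|1
0|1|3|0
[3] 1|3|1|0
3|3|0|2
3|3|3|2
0|0|0|1
0|1|3|0
[4] 1|3|1|1
3|3|0|2
3|3|3|2
0|0|0|1
0|1|3|0
[5] 1|3|1|2
3|3|0|2
3|3|3|2
0|0|0|1
0|1|3|0
[6] 1|3|1|3
3|3|0|2
3|3|3|2
0|0|0|1
0|1|3|0
[7] 1|3|2|0
3|3|0|3
3|3|3|2
0|0|0|1
0|1|3|0
[8] 1|3|2|1
3|3|0|3
3|3|3|2
0|0|0|1
0|1|3|0
[9] 1|3|2|2
3|3|0|3
3|3|3|2
0|0|0|1
0|1|3|0
[10] 1|3|2|3
3|3|0|3
3|3|3|2
0|0|0|1
0|1|3|0
[11] 1|3|3|1
3|3|1|0
3|3|3|3
0|0|0|1
0|1|3|0
[12] 1|3|3|2
3|3|1|0
3|3|3|3
0|0|0|1
0|1|3|0
[13] 1|3|3|3
3|3|1|0
3|3|3|3
0|0|0|1
0|1|3|0
[14] 3|1|2|1
1|3|0|3
1|2|2|0
1|1|1|2
0|1|3|0
[15] 3|1|2|2
1|3|0|3
1|2|2|0
1|1|1|2
0|1|3|0
[16] 3|1|2|3
1|3|0|3
1|2|2|0
1|1|1|2
0|1|3|0
[17] 3|1|3|1
1|3|1|0
1|2|2|1
1|1|1|2
0|1|3|0
[18] 3|1|3|2
1|3|1|0
1|2|2|1
1|1|1|2
0|1|3|0
[19] 3|1|3|3
1|3|1|0
1|2|2|1
1|1|1|2
0|1|3|0

1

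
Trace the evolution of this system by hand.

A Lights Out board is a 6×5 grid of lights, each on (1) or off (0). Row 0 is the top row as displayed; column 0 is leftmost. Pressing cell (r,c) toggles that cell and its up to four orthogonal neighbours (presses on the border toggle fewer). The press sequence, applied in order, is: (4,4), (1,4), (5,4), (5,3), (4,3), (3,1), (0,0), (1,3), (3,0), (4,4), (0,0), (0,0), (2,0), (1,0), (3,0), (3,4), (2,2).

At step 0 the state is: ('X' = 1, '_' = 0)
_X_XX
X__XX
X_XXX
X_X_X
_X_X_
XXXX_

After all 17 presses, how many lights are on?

15

gen 0: _X_XX
X__XX
X_XXX
X_X_X
_X_X_
XXXX_
gen 1: _X_XX
X__XX
X_XXX
X_X__
_X__X
XXXXX
gen 2: _X_X_
X____
X_XX_
X_X__
_X__X
XXXXX
gen 3: _X_X_
X____
X_XX_
X_X__
_X___
XXX__
gen 4: _X_X_
X____
X_XX_
X_X__
_X_X_
XX_XX
gen 5: _X_X_
X____
X_XX_
X_XX_
_XX_X
XX__X
gen 6: _X_X_
X____
XXXX_
_X_X_
__X_X
XX__X
gen 7: X__X_
_____
XXXX_
_X_X_
__X_X
XX__X
gen 8: X____
__XXX
XXX__
_X_X_
__X_X
XX__X
gen 9: X____
__XXX
_XX__
X__X_
X_X_X
XX__X
gen 10: X____
__XXX
_XX__
X__XX
X_XX_
XX___
gen 11: _X___
X_XXX
_XX__
X__XX
X_XX_
XX___
gen 12: X____
__XXX
_XX__
X__XX
X_XX_
XX___
gen 13: X____
X_XXX
X_X__
___XX
X_XX_
XX___
gen 14: _____
_XXXX
__X__
___XX
X_XX_
XX___
gen 15: _____
_XXXX
X_X__
XX_XX
__XX_
XX___
gen 16: _____
_XXXX
X_X_X
XX___
__XXX
XX___
gen 17: _____
_X_XX
XX_XX
XXX__
__XXX
XX___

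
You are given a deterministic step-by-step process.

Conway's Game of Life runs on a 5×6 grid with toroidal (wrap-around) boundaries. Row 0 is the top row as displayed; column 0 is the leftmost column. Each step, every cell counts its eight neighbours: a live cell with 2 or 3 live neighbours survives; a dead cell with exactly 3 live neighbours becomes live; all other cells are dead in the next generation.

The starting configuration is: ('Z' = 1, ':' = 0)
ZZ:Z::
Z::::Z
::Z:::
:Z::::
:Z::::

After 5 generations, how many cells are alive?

gen 0: ZZ:Z::
Z::::Z
::Z:::
:Z::::
:Z::::
gen 1: :ZZ::Z
Z:Z::Z
ZZ::::
:ZZ:::
:Z::::
gen 2: ::Z::Z
::Z::Z
:::::Z
::Z:::
::::::
gen 3: ::::::
Z:::ZZ
::::::
::::::
::::::
gen 4: :::::Z
:::::Z
:::::Z
::::::
::::::
gen 5: ::::::
Z:::ZZ
::::::
::::::
::::::

3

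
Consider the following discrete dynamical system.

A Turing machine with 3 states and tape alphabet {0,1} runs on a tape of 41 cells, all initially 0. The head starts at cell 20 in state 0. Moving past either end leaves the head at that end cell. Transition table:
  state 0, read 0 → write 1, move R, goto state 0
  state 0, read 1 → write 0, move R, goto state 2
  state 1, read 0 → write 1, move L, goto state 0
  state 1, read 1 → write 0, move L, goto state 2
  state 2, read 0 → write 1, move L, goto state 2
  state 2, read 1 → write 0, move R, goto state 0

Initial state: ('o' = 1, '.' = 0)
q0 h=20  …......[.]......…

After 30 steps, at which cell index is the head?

0) q0 h=20  …......[.]......…
1) q0 h=21  ….....o[.]......…
2) q0 h=22  …....oo[.]......…
3) q0 h=23  …...ooo[.]......…
4) q0 h=24  …..oooo[.]......…
5) q0 h=25  ….ooooo[.]......…
6) q0 h=26  …oooooo[.]......…
7) q0 h=27  …oooooo[.]......…
8) q0 h=28  …oooooo[.]......…
9) q0 h=29  …oooooo[.]......…
10) q0 h=30  …oooooo[.]......…
11) q0 h=31  …oooooo[.]......…
12) q0 h=32  …oooooo[.]......…
13) q0 h=33  …oooooo[.]......…
14) q0 h=34  …oooooo[.]......|
15) q0 h=35  …oooooo[.].....|
16) q0 h=36  …oooooo[.]....|
17) q0 h=37  …oooooo[.]...|
18) q0 h=38  …oooooo[.]..|
19) q0 h=39  …oooooo[.].|
20) q0 h=40  …oooooo[.]|
21) q0 h=40  …oooooo[o]|
22) q2 h=40  …oooooo[.]|
23) q2 h=39  …oooooo[o]o|
24) q0 h=40  …ooooo.[o]|
25) q2 h=40  …ooooo.[.]|
26) q2 h=39  …oooooo[.]o|
27) q2 h=38  …oooooo[o]oo|
28) q0 h=39  …ooooo.[o]o|
29) q2 h=40  …oooo..[o]|
30) q0 h=40  …oooo..[.]|

40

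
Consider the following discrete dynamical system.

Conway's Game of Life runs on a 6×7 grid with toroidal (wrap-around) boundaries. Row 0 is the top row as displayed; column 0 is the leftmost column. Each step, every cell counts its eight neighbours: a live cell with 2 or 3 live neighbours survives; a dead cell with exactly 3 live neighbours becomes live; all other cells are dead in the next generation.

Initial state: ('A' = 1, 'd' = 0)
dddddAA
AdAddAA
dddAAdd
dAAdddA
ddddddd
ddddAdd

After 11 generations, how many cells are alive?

0) dddddAA
AdAddAA
dddAAdd
dAAdddA
ddddddd
ddddAdd
1) AdddAdd
AddAddd
dddAAdd
ddAAddd
ddddddd
dddddAd
2) ddddAdA
dddAddd
ddddAdd
ddAAAdd
ddddddd
ddddddd
3) ddddddd
dddAAAd
ddAdAdd
dddAAdd
dddAddd
ddddddd
4) ddddAdd
dddAAAd
ddAdddd
ddAdAdd
dddAAdd
ddddddd
5) dddAAAd
dddAAAd
ddAddAd
ddAdAdd
dddAAdd
dddAAdd
6) ddAdddd
ddAdddA
ddAddAd
ddAdAAd
ddAddAd
ddAdddd
7) dAAAddd
dAAAddd
dAAdAAA
dAAdAAA
dAAdAAd
dAAAddd
8) AdddAdd
dddddAd
ddddddA
ddddddd
ddddddA
Adddddd
9) ddddddA
dddddAA
ddddddd
ddddddd
ddddddd
AdddddA
10) ddddddd
dddddAA
ddddddd
ddddddd
ddddddd
AdddddA
11) AddddAd
ddddddd
ddddddd
ddddddd
ddddddd
ddddddd

2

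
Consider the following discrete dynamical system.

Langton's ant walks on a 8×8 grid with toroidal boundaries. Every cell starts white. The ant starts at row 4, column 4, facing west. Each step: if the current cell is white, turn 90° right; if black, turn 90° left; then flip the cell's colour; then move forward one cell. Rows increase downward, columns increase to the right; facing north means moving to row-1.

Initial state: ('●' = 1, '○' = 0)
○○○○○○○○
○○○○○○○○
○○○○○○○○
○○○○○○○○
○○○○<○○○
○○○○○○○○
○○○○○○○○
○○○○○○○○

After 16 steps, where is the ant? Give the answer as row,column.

4,4

0) ○○○○○○○○
○○○○○○○○
○○○○○○○○
○○○○○○○○
○○○○<○○○
○○○○○○○○
○○○○○○○○
○○○○○○○○
1) ○○○○○○○○
○○○○○○○○
○○○○○○○○
○○○○^○○○
○○○○●○○○
○○○○○○○○
○○○○○○○○
○○○○○○○○
2) ○○○○○○○○
○○○○○○○○
○○○○○○○○
○○○○●>○○
○○○○●○○○
○○○○○○○○
○○○○○○○○
○○○○○○○○
3) ○○○○○○○○
○○○○○○○○
○○○○○○○○
○○○○●●○○
○○○○●v○○
○○○○○○○○
○○○○○○○○
○○○○○○○○
4) ○○○○○○○○
○○○○○○○○
○○○○○○○○
○○○○●●○○
○○○○<●○○
○○○○○○○○
○○○○○○○○
○○○○○○○○
5) ○○○○○○○○
○○○○○○○○
○○○○○○○○
○○○○●●○○
○○○○○●○○
○○○○v○○○
○○○○○○○○
○○○○○○○○
6) ○○○○○○○○
○○○○○○○○
○○○○○○○○
○○○○●●○○
○○○○○●○○
○○○<●○○○
○○○○○○○○
○○○○○○○○
7) ○○○○○○○○
○○○○○○○○
○○○○○○○○
○○○○●●○○
○○○^○●○○
○○○●●○○○
○○○○○○○○
○○○○○○○○
8) ○○○○○○○○
○○○○○○○○
○○○○○○○○
○○○○●●○○
○○○●>●○○
○○○●●○○○
○○○○○○○○
○○○○○○○○
9) ○○○○○○○○
○○○○○○○○
○○○○○○○○
○○○○●●○○
○○○●●●○○
○○○●v○○○
○○○○○○○○
○○○○○○○○
10) ○○○○○○○○
○○○○○○○○
○○○○○○○○
○○○○●●○○
○○○●●●○○
○○○●○>○○
○○○○○○○○
○○○○○○○○
11) ○○○○○○○○
○○○○○○○○
○○○○○○○○
○○○○●●○○
○○○●●●○○
○○○●○●○○
○○○○○v○○
○○○○○○○○
12) ○○○○○○○○
○○○○○○○○
○○○○○○○○
○○○○●●○○
○○○●●●○○
○○○●○●○○
○○○○<●○○
○○○○○○○○
13) ○○○○○○○○
○○○○○○○○
○○○○○○○○
○○○○●●○○
○○○●●●○○
○○○●^●○○
○○○○●●○○
○○○○○○○○
14) ○○○○○○○○
○○○○○○○○
○○○○○○○○
○○○○●●○○
○○○●●●○○
○○○●●>○○
○○○○●●○○
○○○○○○○○
15) ○○○○○○○○
○○○○○○○○
○○○○○○○○
○○○○●●○○
○○○●●^○○
○○○●●○○○
○○○○●●○○
○○○○○○○○
16) ○○○○○○○○
○○○○○○○○
○○○○○○○○
○○○○●●○○
○○○●<○○○
○○○●●○○○
○○○○●●○○
○○○○○○○○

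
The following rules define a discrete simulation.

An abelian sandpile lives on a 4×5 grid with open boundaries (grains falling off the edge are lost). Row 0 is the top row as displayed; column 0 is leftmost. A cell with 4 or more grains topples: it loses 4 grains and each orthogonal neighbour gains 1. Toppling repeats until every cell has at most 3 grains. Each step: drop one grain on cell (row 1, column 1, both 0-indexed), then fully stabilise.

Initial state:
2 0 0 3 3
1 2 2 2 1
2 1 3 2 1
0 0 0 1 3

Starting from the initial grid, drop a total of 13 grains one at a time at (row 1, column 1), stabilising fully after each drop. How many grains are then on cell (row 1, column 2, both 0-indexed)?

gen 0: 2 0 0 3 3
1 2 2 2 1
2 1 3 2 1
0 0 0 1 3
gen 1: 2 0 0 3 3
1 3 2 2 1
2 1 3 2 1
0 0 0 1 3
gen 2: 2 1 0 3 3
2 0 3 2 1
2 2 3 2 1
0 0 0 1 3
gen 3: 2 1 0 3 3
2 1 3 2 1
2 2 3 2 1
0 0 0 1 3
gen 4: 2 1 0 3 3
2 2 3 2 1
2 2 3 2 1
0 0 0 1 3
gen 5: 2 1 0 3 3
2 3 3 2 1
2 2 3 2 1
0 0 0 1 3
gen 6: 2 2 1 3 3
3 2 1 3 1
3 0 1 3 1
0 1 1 1 3
gen 7: 2 2 1 3 3
3 3 1 3 1
3 0 1 3 1
0 1 1 1 3
gen 8: 3 3 1 3 3
1 1 2 3 1
0 2 1 3 1
1 1 1 1 3
gen 9: 3 3 1 3 3
1 2 2 3 1
0 2 1 3 1
1 1 1 1 3
gen 10: 3 3 1 3 3
1 3 2 3 1
0 2 1 3 1
1 1 1 1 3
gen 11: 0 1 2 3 3
3 1 3 3 1
0 3 1 3 1
1 1 1 1 3
gen 12: 0 1 2 3 3
3 2 3 3 1
0 3 1 3 1
1 1 1 1 3
gen 13: 0 1 2 3 3
3 3 3 3 1
0 3 1 3 1
1 1 1 1 3

3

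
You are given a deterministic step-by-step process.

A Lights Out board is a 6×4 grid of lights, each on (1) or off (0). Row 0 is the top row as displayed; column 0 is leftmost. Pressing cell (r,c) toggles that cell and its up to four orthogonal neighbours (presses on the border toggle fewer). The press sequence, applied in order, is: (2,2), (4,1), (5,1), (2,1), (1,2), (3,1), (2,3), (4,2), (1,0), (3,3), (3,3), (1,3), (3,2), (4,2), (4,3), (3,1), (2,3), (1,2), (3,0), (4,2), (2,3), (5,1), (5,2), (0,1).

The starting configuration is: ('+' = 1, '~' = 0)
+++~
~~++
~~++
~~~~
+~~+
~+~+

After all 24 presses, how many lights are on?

16

gen 0: +++~
~~++
~~++
~~~~
+~~+
~+~+
gen 1: +++~
~~~+
~+~~
~~+~
+~~+
~+~+
gen 2: +++~
~~~+
~+~~
~++~
~+++
~~~+
gen 3: +++~
~~~+
~+~~
~++~
~~++
++++
gen 4: +++~
~+~+
+~+~
~~+~
~~++
++++
gen 5: ++~~
~~+~
+~~~
~~+~
~~++
++++
gen 6: ++~~
~~+~
++~~
++~~
~+++
++++
gen 7: ++~~
~~++
++++
++~+
~+++
++++
gen 8: ++~~
~~++
++++
++++
~~~~
++~+
gen 9: ~+~~
++++
~+++
++++
~~~~
++~+
gen 10: ~+~~
++++
~++~
++~~
~~~+
++~+
gen 11: ~+~~
++++
~+++
++++
~~~~
++~+
gen 12: ~+~+
++~~
~++~
++++
~~~~
++~+
gen 13: ~+~+
++~~
~+~~
+~~~
~~+~
++~+
gen 14: ~+~+
++~~
~+~~
+~+~
~+~+
++++
gen 15: ~+~+
++~~
~+~~
+~++
~++~
+++~
gen 16: ~+~+
++~~
~~~~
~+~+
~~+~
+++~
gen 17: ~+~+
++~+
~~++
~+~~
~~+~
+++~
gen 18: ~+++
+~+~
~~~+
~+~~
~~+~
+++~
gen 19: ~+++
+~+~
+~~+
+~~~
+~+~
+++~
gen 20: ~+++
+~+~
+~~+
+~+~
++~+
++~~
gen 21: ~+++
+~++
+~+~
+~++
++~+
++~~
gen 22: ~+++
+~++
+~+~
+~++
+~~+
~~+~
gen 23: ~+++
+~++
+~+~
+~++
+~++
~+~+
gen 24: +~~+
++++
+~+~
+~++
+~++
~+~+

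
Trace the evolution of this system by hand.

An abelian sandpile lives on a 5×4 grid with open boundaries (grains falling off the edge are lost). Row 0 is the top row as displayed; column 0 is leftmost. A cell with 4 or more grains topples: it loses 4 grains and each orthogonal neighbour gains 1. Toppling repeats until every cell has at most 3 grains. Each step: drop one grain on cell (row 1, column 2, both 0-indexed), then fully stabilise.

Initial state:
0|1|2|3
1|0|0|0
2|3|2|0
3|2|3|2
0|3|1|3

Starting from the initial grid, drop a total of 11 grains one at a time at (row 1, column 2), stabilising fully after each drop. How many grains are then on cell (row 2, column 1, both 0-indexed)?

3

0) 0|1|2|3
1|0|0|0
2|3|2|0
3|2|3|2
0|3|1|3
1) 0|1|2|3
1|0|1|0
2|3|2|0
3|2|3|2
0|3|1|3
2) 0|1|2|3
1|0|2|0
2|3|2|0
3|2|3|2
0|3|1|3
3) 0|1|2|3
1|0|3|0
2|3|2|0
3|2|3|2
0|3|1|3
4) 0|1|3|3
1|1|0|1
2|3|3|0
3|2|3|2
0|3|1|3
5) 0|1|3|3
1|1|1|1
2|3|3|0
3|2|3|2
0|3|1|3
6) 0|1|3|3
1|1|2|1
2|3|3|0
3|2|3|2
0|3|1|3
7) 0|1|3|3
1|1|3|1
2|3|3|0
3|2|3|2
0|3|1|3
8) 0|2|1|0
2|3|2|3
0|2|2|1
1|2|1|3
2|0|3|3
9) 0|2|1|0
2|3|3|3
0|2|2|1
1|2|1|3
2|0|3|3
10) 0|3|2|1
3|0|2|0
0|3|3|2
1|2|1|3
2|0|3|3
11) 0|3|2|1
3|0|3|0
0|3|3|2
1|2|1|3
2|0|3|3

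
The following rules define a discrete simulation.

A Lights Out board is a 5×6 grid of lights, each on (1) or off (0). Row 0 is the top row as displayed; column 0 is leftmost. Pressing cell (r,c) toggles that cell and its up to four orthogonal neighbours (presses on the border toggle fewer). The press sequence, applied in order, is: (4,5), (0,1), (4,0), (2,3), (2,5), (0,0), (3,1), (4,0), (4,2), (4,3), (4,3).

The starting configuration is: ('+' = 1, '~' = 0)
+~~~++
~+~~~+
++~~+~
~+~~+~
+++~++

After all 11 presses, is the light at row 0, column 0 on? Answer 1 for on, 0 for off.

1

k=0  +~~~++
~+~~~+
++~~+~
~+~~+~
+++~++
k=1  +~~~++
~+~~~+
++~~+~
~+~~++
+++~~~
k=2  ~++~++
~~~~~+
++~~+~
~+~~++
+++~~~
k=3  ~++~++
~~~~~+
++~~+~
++~~++
~~+~~~
k=4  ~++~++
~~~+~+
++++~~
++~+++
~~+~~~
k=5  ~++~++
~~~+~~
++++++
++~++~
~~+~~~
k=6  +~+~++
+~~+~~
++++++
++~++~
~~+~~~
k=7  +~+~++
+~~+~~
+~++++
~~+++~
~++~~~
k=8  +~+~++
+~~+~~
+~++++
+~+++~
+~+~~~
k=9  +~+~++
+~~+~~
+~++++
+~~++~
++~+~~
k=10  +~+~++
+~~+~~
+~++++
+~~~+~
+++~+~
k=11  +~+~++
+~~+~~
+~++++
+~~++~
++~+~~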